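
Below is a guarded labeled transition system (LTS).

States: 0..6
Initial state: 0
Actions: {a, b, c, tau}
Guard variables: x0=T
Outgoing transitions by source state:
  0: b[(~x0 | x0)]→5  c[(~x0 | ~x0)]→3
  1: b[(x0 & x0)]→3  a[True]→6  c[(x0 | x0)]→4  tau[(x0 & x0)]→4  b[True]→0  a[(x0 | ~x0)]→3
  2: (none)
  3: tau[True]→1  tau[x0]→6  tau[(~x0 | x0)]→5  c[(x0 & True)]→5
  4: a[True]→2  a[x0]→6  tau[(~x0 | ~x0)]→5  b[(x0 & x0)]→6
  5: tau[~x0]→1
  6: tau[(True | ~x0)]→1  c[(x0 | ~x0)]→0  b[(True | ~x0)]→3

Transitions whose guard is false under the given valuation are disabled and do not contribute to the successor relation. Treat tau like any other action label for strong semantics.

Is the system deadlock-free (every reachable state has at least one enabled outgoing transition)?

Answer: DEADLOCK at state 5

Trace:
R = {0,5}
  0: b→5  [1 out]
  5: ∅  [STUCK]
trace reaching 5: b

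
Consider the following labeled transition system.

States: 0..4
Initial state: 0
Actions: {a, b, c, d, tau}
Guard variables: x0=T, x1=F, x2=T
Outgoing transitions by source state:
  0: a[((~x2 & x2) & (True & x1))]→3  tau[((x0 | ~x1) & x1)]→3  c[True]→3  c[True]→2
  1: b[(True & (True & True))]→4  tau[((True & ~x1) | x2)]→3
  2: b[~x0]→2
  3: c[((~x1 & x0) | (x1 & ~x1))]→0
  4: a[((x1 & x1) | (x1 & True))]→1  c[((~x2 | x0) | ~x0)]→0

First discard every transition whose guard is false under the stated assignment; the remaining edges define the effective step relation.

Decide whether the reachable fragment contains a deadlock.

Answer: DEADLOCK at state 2

Working:
Reach set: {0,2,3}
  0: c→2  c→3  [deg 2]
  2: ∅  [no exit]
  3: c→0  [deg 1]
Path to 2: c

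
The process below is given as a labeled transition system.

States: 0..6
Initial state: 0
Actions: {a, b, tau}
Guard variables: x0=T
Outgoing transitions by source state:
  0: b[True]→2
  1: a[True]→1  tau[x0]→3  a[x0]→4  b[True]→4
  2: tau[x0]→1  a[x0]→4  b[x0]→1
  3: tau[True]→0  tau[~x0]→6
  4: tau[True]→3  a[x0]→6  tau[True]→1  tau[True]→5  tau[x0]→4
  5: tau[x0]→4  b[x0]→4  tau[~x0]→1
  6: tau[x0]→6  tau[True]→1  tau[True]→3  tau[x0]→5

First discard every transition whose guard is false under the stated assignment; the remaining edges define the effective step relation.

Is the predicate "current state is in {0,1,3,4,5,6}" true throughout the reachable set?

Answer: INVARIANT VIOLATED at state 2

Analysis:
Safe = {0,1,3,4,5,6}
Reach set: {0,1,2,3,4,5,6}
  0: ok
  1: ok
  2: outside
  3: ok
  4: ok
  5: ok
  6: ok
reach 2 via b — violates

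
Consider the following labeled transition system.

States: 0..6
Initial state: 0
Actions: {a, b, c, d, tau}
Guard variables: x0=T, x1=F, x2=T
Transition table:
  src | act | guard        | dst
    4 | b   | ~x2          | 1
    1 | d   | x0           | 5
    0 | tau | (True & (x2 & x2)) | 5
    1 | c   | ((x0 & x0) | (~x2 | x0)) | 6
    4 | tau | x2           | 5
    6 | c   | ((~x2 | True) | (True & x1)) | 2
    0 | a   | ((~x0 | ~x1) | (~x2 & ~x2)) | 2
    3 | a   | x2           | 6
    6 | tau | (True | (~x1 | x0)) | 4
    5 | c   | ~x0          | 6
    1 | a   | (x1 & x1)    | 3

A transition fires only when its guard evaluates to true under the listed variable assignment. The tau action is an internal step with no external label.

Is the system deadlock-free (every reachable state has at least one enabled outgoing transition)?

Answer: DEADLOCK at state 2

Trace:
R = {0,2,5}
  0: a→2  tau→5  [deg 2]
  2: ∅  [STUCK]
  5: ∅  [STUCK]
Path to 2: a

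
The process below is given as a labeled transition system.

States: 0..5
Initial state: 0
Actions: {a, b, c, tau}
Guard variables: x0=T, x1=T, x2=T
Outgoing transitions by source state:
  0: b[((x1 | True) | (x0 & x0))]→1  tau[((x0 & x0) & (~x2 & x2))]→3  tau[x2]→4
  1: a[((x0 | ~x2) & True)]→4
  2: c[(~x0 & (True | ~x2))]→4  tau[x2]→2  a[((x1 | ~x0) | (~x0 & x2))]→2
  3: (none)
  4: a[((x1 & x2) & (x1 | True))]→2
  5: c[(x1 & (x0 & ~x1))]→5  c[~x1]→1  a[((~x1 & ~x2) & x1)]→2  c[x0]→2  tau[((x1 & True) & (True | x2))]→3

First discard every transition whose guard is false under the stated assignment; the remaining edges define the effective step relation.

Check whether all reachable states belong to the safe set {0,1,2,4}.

Allowed set {0,1,2,4}
Reach set: {0,1,2,4}
  0: ✓
  1: ✓
  2: ✓
  4: ✓

Answer: INVARIANT HOLDS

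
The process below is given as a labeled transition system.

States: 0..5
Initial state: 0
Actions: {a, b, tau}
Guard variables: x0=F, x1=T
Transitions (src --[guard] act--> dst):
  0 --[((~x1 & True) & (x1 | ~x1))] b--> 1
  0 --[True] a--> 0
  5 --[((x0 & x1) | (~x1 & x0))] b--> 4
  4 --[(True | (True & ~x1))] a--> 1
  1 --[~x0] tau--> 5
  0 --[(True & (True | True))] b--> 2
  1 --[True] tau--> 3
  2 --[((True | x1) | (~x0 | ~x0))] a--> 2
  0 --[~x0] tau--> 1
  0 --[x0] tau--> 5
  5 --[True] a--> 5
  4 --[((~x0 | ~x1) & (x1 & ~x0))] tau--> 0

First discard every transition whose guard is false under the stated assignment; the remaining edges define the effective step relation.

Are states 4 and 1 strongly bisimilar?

Compute ~ classes (split until stable):
  round 0: {{0,1,2,3,4,5}}
  round 1: {{0},{1},{2,5},{3},{4}}
Fixed point at round 2; 5 class(es).
[4]={4}  [1]={1}

Answer: NOT BISIMILAR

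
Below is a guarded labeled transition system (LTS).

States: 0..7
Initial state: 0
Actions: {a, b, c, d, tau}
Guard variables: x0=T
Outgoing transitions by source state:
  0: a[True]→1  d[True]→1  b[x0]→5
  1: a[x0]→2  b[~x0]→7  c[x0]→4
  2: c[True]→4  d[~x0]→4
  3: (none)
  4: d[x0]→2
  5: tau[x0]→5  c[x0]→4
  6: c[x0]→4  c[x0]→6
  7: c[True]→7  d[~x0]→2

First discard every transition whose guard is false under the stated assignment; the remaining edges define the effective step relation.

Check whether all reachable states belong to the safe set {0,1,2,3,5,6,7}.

Answer: INVARIANT VIOLATED at state 4

Working:
Allowed set {0,1,2,3,5,6,7}
R = {0,1,2,4,5}
  0: ok
  1: ok
  2: ok
  4: ✗ unsafe
  5: ok
reach 4 via a·c — violates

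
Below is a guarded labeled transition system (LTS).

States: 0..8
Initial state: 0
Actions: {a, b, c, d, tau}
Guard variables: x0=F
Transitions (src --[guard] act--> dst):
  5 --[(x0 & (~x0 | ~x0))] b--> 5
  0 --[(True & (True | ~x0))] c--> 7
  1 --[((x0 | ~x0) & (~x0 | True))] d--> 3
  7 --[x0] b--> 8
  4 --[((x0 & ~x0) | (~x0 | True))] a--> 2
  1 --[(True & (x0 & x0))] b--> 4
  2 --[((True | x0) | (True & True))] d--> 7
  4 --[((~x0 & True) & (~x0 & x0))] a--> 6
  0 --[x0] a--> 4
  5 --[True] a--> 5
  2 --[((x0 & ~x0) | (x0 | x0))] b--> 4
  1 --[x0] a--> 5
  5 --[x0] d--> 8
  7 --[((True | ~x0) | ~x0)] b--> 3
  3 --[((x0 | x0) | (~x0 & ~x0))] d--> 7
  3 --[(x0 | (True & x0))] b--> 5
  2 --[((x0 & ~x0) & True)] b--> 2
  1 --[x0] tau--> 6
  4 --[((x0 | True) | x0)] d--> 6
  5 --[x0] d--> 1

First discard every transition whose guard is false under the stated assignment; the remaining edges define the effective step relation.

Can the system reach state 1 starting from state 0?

8 transition(s) survive guard evaluation.
depth 0: {0}
depth 1: {7}  now seen {0,7}
depth 2: {3}  now seen {0,3,7}
Reach set: {0,3,7}

Answer: UNREACHABLE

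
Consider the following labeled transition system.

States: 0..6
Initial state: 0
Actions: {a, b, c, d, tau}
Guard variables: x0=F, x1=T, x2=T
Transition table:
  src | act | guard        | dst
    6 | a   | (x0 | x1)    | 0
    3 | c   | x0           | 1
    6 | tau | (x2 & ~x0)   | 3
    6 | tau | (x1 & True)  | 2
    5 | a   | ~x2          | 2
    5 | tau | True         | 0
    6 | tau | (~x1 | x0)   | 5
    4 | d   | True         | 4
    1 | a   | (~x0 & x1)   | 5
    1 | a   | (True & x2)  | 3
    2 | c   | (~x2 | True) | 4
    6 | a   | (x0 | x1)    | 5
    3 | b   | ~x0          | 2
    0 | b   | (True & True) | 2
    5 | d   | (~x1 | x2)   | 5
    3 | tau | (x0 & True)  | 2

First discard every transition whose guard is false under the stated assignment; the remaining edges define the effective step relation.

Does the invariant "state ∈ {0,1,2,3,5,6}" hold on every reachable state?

Answer: INVARIANT VIOLATED at state 4

Trace:
Inv-set: {0,1,2,3,5,6}
Reach set: {0,2,4}
  0: ok
  2: ok
  4: outside
counterexample path to 4: b·c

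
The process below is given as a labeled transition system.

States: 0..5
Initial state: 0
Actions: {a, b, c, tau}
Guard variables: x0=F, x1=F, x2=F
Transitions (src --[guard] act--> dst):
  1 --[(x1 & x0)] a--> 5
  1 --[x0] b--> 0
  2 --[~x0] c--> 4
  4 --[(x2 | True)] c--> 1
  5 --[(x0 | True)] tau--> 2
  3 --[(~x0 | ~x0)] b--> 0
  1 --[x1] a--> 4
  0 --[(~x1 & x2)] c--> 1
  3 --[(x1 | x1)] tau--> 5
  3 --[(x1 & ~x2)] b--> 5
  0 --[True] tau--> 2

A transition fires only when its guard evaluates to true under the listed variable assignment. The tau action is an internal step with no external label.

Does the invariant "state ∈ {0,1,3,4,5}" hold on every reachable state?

Allowed set {0,1,3,4,5}
Reach set: {0,1,2,4}
  0: safe
  1: safe
  2: ✗ unsafe
  4: safe
reach 2 via tau — violates

Answer: INVARIANT VIOLATED at state 2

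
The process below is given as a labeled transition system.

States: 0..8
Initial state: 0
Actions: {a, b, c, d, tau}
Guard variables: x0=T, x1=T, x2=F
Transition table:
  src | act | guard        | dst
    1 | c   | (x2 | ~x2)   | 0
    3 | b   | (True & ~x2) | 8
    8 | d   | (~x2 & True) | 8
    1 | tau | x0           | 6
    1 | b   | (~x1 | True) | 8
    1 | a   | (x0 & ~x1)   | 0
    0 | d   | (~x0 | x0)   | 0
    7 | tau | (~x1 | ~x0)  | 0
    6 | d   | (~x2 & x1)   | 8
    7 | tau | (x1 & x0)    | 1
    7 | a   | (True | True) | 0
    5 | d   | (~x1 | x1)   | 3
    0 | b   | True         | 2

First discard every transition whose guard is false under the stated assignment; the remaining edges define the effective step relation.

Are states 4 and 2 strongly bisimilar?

Answer: BISIMILAR

Trace:
Compute ~ classes (split until stable):
  π0 = {{0,1,2,3,4,5,6,7,8}}
  π1 = {{0},{1},{2,4},{3},{5,6,8},{7}}
  π2 = {{0},{1},{2,4},{3},{5},{6,8},{7}}
7 equivalence class(es) (converged in 3)
class of 4: {2,4}; class of 2: {2,4}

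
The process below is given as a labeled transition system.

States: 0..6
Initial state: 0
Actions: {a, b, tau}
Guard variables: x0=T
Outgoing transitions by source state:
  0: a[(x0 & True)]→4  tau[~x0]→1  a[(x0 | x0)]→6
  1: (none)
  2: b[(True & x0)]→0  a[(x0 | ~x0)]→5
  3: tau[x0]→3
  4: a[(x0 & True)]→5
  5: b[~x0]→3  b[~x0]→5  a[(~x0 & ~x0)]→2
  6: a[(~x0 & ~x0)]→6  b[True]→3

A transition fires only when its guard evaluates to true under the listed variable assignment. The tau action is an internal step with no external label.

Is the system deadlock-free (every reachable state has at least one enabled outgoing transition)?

Answer: DEADLOCK at state 5

Working:
Reach set: {0,3,4,5,6}
  0: a→4  a→6  [2 out]
  3: tau→3  [1 out]
  4: a→5  [1 out]
  5: ∅  [deadlock]
  6: b→3  [1 out]
Path to 5: a·a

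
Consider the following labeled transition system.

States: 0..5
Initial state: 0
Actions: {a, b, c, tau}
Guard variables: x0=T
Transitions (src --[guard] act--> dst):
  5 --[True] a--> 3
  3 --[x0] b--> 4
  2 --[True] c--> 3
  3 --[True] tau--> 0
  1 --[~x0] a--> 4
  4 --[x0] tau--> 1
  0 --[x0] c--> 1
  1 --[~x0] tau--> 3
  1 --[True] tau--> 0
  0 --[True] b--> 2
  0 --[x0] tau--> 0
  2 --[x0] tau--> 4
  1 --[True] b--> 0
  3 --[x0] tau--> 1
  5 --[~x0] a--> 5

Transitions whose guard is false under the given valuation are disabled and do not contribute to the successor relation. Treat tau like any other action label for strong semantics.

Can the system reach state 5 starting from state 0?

Answer: UNREACHABLE

Trace:
12 transition(s) survive guard evaluation.
Layer 0: {0}
Layer 1: {1,2}  now seen {0,1,2}
Layer 2: {3,4}  now seen {0,1,2,3,4}
R = {0,1,2,3,4}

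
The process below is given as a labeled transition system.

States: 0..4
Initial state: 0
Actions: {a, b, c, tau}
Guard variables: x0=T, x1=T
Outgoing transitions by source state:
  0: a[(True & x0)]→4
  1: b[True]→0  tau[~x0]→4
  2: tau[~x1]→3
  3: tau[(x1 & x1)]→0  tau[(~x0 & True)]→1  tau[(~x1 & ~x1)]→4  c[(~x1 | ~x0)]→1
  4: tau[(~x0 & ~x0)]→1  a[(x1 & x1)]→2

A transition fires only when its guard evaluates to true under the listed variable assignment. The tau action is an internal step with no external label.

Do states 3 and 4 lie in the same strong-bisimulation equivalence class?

Answer: NOT BISIMILAR

Working:
Bisimulation quotient by refinement:
  π0 = {{0,1,2,3,4}}
  π1 = {{0,4},{1},{2},{3}}
  π2 = {{0},{1},{2},{3},{4}}
5 equivalence class(es) (converged in 3)
3∈{3}, 4∈{4}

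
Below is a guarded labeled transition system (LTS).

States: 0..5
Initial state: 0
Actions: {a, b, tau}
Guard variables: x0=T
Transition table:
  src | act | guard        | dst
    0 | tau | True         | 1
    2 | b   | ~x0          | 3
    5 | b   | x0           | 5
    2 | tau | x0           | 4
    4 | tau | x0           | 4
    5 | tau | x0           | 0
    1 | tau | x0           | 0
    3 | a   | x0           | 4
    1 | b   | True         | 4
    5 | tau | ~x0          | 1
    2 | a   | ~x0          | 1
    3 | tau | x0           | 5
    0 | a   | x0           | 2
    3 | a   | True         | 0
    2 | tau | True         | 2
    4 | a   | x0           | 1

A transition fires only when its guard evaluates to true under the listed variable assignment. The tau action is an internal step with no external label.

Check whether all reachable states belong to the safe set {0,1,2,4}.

Inv-set: {0,1,2,4}
Reachable = {0,1,2,4}
  0: safe
  1: safe
  2: safe
  4: safe

Answer: INVARIANT HOLDS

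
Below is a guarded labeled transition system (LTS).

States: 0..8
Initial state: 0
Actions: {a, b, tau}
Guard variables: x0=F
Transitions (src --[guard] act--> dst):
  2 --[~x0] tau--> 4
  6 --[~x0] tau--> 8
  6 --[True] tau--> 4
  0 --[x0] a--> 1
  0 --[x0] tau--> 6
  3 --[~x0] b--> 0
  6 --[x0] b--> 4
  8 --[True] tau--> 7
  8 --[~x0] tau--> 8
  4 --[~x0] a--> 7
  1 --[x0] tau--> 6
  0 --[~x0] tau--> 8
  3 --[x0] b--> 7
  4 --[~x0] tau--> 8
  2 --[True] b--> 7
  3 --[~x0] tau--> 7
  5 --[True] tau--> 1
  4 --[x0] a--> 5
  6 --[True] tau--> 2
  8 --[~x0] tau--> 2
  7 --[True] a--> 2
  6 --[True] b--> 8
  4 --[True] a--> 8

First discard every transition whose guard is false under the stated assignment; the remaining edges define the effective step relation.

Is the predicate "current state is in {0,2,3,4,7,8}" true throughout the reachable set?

Inv-set: {0,2,3,4,7,8}
Reachable = {0,2,4,7,8}
  0: ✓
  2: ✓
  4: ✓
  7: ✓
  8: ✓

Answer: INVARIANT HOLDS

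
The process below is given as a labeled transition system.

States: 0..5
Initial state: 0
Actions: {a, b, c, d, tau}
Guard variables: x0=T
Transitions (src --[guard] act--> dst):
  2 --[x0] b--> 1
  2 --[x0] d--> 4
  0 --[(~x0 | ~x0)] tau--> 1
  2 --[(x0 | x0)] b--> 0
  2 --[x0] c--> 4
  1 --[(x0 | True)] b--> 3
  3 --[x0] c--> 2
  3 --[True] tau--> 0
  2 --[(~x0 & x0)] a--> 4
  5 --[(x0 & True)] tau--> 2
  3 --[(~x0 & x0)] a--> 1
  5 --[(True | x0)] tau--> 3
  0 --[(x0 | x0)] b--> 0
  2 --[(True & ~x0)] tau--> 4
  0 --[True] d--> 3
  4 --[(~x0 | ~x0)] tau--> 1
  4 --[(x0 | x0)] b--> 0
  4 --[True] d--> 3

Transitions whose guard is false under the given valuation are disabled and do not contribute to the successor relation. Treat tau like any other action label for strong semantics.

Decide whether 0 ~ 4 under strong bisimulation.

Answer: BISIMILAR

Working:
Bisimulation quotient by refinement:
  round 0: {{0,1,2,3,4,5}}
  round 1: {{0,4},{1},{2},{3},{5}}
5 equivalence class(es) (converged in 2)
0∈{0,4}, 4∈{0,4}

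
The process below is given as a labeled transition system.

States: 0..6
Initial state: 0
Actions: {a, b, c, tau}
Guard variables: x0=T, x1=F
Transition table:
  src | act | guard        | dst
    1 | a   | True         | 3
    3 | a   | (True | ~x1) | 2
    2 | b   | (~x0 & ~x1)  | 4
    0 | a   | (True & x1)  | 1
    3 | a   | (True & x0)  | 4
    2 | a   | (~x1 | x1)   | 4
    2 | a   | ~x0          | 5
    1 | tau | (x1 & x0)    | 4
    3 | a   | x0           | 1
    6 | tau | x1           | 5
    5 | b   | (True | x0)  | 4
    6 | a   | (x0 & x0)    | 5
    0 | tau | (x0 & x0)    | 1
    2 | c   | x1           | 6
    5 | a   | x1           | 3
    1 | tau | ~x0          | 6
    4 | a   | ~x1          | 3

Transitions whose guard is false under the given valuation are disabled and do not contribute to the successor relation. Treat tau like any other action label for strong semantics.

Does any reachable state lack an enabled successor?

Reachable = {0,1,2,3,4}
  0: tau→1  [deg 1]
  1: a→3  [deg 1]
  2: a→4  [deg 1]
  3: a→1  a→2  a→4  [deg 3]
  4: a→3  [deg 1]

Answer: DEADLOCK-FREE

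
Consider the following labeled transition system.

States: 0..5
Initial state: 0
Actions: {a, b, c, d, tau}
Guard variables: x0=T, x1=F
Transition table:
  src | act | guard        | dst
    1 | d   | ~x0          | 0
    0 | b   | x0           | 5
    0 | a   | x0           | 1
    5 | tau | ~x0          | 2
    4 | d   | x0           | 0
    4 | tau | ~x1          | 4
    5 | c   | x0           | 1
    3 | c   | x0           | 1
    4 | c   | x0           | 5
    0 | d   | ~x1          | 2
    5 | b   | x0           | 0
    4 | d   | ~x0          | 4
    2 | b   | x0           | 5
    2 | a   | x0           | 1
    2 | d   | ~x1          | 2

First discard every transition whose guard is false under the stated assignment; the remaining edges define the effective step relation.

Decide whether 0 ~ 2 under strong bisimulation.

Compute ~ classes (split until stable):
  P[0] = {{0,1,2,3,4,5}}
  P[1] = {{0,2},{1},{3},{4},{5}}
Fixed point at round 2; 5 class(es).
0∈{0,2}, 2∈{0,2}

Answer: BISIMILAR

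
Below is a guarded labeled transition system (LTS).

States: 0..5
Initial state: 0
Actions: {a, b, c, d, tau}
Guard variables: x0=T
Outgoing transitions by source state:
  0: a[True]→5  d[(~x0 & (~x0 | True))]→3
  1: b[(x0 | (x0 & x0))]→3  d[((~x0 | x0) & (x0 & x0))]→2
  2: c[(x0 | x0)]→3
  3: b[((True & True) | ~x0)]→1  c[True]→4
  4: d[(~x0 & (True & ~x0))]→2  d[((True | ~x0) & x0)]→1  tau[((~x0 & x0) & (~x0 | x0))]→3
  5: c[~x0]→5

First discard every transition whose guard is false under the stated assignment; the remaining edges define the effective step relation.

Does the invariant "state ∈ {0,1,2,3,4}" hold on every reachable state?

Answer: INVARIANT VIOLATED at state 5

Trace:
Inv-set: {0,1,2,3,4}
Reachable = {0,5}
  0: ✓
  5: ✗ unsafe
witness against invariant: a → 5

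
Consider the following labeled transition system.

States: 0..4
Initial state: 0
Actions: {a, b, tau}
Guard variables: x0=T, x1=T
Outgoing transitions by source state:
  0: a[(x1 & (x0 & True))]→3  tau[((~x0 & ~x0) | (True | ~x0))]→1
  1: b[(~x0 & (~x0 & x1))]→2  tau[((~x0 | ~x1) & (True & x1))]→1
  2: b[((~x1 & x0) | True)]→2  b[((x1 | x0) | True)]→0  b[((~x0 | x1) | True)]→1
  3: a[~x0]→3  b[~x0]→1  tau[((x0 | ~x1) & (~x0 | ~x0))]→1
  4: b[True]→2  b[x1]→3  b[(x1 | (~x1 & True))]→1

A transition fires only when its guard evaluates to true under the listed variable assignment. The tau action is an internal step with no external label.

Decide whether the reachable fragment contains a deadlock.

Answer: DEADLOCK at state 1

Trace:
R = {0,1,3}
  0: a→3  tau→1  [2 out]
  1: ∅  [no exit]
  3: ∅  [no exit]
Path to 1: tau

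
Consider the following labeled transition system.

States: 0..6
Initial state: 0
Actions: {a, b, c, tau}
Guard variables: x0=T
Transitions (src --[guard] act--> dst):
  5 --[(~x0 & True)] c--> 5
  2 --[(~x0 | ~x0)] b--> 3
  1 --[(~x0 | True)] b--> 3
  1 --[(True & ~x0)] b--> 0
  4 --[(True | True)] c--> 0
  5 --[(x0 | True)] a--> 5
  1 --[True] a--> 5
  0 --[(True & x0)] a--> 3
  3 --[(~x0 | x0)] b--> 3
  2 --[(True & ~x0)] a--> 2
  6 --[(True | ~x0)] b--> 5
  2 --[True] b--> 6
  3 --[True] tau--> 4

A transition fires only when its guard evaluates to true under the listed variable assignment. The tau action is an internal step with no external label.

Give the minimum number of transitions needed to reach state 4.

Answer: 2

Trace:
BFS to 4:
  depth 0: {0}
  depth 1: {3}
  depth 2: {4}
first hit 4 at d=2 via a·tau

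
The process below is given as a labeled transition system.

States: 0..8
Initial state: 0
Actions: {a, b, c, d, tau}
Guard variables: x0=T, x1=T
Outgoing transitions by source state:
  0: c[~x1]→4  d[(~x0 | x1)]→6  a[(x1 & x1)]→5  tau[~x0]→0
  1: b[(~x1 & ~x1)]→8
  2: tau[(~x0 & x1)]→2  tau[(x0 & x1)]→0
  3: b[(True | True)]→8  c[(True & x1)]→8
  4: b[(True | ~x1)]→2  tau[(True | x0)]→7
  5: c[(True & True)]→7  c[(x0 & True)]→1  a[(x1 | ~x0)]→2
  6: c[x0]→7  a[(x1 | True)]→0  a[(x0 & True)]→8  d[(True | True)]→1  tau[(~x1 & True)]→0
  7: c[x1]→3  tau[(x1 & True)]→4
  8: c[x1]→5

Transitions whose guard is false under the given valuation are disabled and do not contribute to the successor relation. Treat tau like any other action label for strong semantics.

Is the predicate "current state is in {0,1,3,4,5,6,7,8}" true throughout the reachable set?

Answer: INVARIANT VIOLATED at state 2

Trace:
Safe = {0,1,3,4,5,6,7,8}
Reach set: {0,1,2,3,4,5,6,7,8}
  0: ok
  1: ok
  2: ✗ unsafe
  3: ok
  4: ok
  5: ok
  6: ok
  7: ok
  8: ok
reach 2 via a·a — violates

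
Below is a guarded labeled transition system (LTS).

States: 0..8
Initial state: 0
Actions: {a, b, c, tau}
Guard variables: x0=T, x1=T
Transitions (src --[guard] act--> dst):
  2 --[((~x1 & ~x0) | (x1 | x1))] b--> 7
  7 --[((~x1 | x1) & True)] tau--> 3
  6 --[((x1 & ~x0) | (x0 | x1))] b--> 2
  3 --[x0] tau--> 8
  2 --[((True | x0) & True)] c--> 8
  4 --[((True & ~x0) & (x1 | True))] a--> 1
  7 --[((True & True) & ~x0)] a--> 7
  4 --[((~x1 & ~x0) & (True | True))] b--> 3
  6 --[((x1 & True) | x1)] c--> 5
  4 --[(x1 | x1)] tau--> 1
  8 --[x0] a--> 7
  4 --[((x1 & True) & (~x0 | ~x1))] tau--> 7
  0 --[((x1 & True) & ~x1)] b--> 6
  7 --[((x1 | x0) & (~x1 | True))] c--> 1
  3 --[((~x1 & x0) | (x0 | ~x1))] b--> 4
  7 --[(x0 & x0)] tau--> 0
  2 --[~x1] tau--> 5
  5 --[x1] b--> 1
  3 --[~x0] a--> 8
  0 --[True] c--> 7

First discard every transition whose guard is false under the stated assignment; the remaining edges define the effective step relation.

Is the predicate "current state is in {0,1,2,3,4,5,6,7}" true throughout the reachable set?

Inv-set: {0,1,2,3,4,5,6,7}
R = {0,1,3,4,7,8}
  0: ok
  1: ok
  3: ok
  4: ok
  7: ok
  8: outside
witness against invariant: c·tau·tau → 8

Answer: INVARIANT VIOLATED at state 8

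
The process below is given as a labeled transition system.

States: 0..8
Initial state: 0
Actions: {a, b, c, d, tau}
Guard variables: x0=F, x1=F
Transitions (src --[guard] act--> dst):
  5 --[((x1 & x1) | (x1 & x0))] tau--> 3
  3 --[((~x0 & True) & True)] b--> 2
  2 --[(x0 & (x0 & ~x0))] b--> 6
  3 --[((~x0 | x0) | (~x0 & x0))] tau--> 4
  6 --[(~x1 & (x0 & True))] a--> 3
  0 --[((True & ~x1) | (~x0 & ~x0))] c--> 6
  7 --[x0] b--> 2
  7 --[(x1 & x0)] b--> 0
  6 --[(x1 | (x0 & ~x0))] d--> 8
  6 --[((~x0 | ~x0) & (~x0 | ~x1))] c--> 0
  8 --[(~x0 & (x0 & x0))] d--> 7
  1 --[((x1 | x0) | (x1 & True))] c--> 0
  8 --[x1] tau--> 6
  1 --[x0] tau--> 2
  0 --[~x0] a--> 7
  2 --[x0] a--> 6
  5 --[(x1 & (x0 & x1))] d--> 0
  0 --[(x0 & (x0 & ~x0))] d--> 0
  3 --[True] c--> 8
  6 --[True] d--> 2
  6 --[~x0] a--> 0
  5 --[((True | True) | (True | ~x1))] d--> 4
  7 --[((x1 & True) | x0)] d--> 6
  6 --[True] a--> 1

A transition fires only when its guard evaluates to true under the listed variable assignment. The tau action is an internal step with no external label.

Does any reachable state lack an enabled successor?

Answer: DEADLOCK at state 1

Trace:
Reach set: {0,1,2,6,7}
  0: a→7  c→6  [deg 2]
  1: ∅  [deadlock]
  2: ∅  [deadlock]
  6: a→0  a→1  c→0  d→2  [deg 4]
  7: ∅  [deadlock]
trace reaching 1: c·a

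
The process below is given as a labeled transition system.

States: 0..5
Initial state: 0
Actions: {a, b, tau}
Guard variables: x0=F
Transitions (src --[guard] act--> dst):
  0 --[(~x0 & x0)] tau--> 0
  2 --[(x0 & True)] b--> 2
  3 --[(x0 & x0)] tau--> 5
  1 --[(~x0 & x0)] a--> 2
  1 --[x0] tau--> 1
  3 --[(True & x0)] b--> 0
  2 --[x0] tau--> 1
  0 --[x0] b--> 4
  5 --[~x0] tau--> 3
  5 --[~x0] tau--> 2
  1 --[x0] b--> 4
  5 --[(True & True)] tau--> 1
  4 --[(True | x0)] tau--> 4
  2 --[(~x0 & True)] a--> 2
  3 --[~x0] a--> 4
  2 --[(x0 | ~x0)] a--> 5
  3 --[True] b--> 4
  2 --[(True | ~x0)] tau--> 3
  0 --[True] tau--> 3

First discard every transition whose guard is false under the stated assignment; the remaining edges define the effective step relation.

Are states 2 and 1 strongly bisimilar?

Compute ~ classes (split until stable):
  π0 = {{0,1,2,3,4,5}}
  π1 = {{0,4,5},{1},{2},{3}}
  π2 = {{0},{1},{2},{3},{4},{5}}
stable after 3 split(s): 6 block(s)
class of 2: {2}; class of 1: {1}

Answer: NOT BISIMILAR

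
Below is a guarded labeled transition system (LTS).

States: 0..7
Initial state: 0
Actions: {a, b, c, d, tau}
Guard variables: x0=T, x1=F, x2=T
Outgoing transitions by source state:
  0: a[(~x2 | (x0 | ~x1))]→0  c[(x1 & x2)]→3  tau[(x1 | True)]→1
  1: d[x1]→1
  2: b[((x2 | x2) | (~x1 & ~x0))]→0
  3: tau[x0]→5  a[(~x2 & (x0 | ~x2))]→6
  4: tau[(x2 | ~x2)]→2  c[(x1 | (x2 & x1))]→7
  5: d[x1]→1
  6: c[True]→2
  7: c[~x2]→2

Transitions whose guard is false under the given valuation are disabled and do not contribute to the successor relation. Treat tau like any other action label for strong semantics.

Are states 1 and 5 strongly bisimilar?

Refine partition for ~:
  π0 = {{0,1,2,3,4,5,6,7}}
  π1 = {{0},{1,5,7},{2},{3,4},{6}}
  π2 = {{0},{1,5,7},{2},{3},{4},{6}}
stable after 3 split(s): 6 block(s)
class of 1: {1,5,7}; class of 5: {1,5,7}

Answer: BISIMILAR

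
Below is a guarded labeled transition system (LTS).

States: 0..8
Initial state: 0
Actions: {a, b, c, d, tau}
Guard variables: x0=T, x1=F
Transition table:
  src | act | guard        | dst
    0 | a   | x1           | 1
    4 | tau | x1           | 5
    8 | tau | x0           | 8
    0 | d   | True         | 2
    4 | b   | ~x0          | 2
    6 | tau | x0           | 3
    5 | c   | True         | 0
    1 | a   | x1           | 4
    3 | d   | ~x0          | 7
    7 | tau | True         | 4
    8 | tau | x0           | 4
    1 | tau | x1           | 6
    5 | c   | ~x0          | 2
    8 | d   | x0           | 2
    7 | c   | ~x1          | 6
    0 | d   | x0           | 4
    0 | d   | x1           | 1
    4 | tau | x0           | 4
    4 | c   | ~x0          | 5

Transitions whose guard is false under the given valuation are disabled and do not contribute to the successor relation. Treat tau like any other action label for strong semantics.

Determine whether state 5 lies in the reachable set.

Answer: UNREACHABLE

Working:
After dropping false guards: 10 live edges.
depth 0: {0}
depth 1: {2,4}  total {0,2,4}
Reachable = {0,2,4}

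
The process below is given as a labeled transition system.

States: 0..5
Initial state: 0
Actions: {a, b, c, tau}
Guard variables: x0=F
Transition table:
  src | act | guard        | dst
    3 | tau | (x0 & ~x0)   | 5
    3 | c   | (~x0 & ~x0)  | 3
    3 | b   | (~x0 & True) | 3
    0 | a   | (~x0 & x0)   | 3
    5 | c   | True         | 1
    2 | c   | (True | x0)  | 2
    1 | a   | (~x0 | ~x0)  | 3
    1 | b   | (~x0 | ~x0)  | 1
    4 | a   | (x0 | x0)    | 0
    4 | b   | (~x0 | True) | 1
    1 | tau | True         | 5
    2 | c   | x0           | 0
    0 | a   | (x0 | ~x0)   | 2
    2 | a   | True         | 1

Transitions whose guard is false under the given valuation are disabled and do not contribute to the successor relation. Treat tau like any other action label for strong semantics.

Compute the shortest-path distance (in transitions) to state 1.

Breadth-first toward 1:
  Layer 0: {0}
  Layer 1: {2}
  Layer 2: {1}
first hit 1 at d=2 via a·a

Answer: 2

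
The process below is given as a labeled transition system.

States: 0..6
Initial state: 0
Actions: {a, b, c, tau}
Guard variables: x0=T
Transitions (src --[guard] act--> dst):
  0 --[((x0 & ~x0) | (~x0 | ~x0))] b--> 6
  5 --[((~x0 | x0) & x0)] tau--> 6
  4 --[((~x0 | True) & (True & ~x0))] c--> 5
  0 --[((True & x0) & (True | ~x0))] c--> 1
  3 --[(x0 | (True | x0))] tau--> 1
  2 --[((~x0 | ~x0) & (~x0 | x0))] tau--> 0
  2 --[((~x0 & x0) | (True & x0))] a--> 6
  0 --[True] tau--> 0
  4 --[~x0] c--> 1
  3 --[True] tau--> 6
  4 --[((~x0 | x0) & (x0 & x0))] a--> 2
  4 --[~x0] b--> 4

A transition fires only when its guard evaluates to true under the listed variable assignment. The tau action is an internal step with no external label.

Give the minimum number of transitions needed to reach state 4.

Answer: UNREACHABLE

Analysis:
Layered search for 4:
  L0 = {0}
  L1 = {1}
4 never appears.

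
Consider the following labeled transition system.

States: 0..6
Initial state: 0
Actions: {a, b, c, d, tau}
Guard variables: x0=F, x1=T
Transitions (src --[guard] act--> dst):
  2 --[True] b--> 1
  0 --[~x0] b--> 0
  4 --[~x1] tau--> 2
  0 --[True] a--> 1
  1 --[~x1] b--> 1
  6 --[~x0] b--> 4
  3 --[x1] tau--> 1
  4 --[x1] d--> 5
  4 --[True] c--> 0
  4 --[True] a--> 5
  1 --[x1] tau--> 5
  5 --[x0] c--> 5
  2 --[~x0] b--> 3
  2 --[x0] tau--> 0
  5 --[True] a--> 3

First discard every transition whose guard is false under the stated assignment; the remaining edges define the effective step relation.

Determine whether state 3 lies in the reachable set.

Answer: REACHABLE

Working:
After dropping false guards: 11 live edges.
Layer 0: {0}
Layer 1: {1}  cumulative {0,1}
Layer 2: {5}  cumulative {0,1,5}
Layer 3: {3}  cumulative {0,1,3,5}
Reachable = {0,1,3,5}
witness 3: a·tau·a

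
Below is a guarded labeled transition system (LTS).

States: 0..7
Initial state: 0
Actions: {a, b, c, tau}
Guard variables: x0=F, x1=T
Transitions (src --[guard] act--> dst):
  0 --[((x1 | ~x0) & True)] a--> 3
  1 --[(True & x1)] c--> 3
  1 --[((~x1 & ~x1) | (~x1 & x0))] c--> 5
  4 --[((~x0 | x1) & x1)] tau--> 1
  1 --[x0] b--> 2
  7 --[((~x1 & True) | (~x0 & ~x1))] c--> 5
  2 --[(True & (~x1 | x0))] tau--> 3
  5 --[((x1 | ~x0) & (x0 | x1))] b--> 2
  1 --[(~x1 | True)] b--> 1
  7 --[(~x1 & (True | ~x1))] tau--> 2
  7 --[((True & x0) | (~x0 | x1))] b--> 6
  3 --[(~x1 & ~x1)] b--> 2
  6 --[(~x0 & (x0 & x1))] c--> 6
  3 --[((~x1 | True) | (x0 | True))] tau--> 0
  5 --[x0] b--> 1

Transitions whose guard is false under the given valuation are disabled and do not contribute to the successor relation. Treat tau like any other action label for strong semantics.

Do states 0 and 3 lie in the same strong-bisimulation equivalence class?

Refine partition for ~:
  π0 = {{0,1,2,3,4,5,6,7}}
  π1 = {{0},{1},{2,6},{3,4},{5,7}}
  π2 = {{0},{1},{2,6},{3},{4},{5,7}}
stable after 3 split(s): 6 block(s)
[0]={0}  [3]={3}

Answer: NOT BISIMILAR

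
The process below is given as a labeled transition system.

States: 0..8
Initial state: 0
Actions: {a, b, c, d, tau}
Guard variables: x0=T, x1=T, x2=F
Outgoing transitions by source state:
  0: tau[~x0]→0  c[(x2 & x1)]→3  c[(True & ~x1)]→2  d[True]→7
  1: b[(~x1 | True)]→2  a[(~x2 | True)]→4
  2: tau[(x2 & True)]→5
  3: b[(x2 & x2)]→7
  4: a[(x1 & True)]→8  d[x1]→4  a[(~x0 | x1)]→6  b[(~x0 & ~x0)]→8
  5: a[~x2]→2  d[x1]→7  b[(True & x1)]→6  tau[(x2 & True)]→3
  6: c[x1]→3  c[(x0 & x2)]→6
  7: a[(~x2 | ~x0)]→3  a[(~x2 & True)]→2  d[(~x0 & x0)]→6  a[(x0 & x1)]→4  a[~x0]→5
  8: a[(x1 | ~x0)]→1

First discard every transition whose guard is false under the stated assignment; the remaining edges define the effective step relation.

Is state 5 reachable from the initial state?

14 transition(s) survive guard evaluation.
L0 = {0}
L1 = {7}  cumulative {0,7}
L2 = {2,3,4}  cumulative {0,2,3,4,7}
L3 = {6,8}  cumulative {0,2,3,4,6,7,8}
L4 = {1}  cumulative {0,1,2,3,4,6,7,8}
Reachable = {0,1,2,3,4,6,7,8}

Answer: UNREACHABLE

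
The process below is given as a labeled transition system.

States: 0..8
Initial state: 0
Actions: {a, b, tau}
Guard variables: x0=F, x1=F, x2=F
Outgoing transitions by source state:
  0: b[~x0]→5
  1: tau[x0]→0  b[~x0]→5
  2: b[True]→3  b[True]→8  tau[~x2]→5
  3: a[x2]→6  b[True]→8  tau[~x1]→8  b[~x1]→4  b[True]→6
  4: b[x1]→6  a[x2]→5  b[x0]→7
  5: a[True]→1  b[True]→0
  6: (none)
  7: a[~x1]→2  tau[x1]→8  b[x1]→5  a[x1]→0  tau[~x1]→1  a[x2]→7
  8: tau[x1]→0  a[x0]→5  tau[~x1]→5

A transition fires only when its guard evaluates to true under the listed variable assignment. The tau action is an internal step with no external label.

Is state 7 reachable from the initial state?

14 transition(s) survive guard evaluation.
L0 = {0}
L1 = {5}  total {0,5}
L2 = {1}  total {0,1,5}
Reach set: {0,1,5}

Answer: UNREACHABLE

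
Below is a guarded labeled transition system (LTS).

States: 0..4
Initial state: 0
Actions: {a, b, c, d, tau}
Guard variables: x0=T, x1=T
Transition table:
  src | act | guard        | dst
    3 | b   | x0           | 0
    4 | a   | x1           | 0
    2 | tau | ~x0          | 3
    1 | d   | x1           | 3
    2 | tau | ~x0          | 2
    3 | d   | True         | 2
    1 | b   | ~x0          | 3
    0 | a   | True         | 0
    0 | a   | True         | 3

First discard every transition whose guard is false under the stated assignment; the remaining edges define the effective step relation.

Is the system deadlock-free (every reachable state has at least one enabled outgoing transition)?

R = {0,2,3}
  0: a→0  a→3  [2 exit(s)]
  2: ∅  [STUCK]
  3: b→0  d→2  [2 exit(s)]
trace reaching 2: a·d

Answer: DEADLOCK at state 2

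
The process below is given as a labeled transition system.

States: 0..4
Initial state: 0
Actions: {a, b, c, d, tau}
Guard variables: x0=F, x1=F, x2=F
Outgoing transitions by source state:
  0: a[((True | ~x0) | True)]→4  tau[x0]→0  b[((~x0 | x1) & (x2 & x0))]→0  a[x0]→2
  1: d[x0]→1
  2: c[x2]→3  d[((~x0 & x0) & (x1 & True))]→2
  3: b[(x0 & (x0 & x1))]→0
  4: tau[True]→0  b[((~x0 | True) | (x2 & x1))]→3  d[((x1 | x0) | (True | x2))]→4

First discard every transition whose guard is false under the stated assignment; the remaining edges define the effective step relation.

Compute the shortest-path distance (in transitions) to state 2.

Breadth-first toward 2:
  depth 0: {0}
  depth 1: {4}
  depth 2: {3}
2 never appears.

Answer: UNREACHABLE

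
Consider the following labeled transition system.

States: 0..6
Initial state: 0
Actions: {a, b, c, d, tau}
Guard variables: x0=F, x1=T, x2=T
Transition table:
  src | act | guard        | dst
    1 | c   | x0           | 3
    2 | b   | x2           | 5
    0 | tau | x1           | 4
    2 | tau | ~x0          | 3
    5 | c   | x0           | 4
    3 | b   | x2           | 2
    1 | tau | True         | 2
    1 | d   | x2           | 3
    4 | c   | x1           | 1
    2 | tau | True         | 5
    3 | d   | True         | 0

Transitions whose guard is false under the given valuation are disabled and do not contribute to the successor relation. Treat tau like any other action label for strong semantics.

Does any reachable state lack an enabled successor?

Answer: DEADLOCK at state 5

Working:
Reachable = {0,1,2,3,4,5}
  0: tau→4  [1 out]
  1: d→3  tau→2  [2 out]
  2: b→5  tau→3  tau→5  [3 out]
  3: b→2  d→0  [2 out]
  4: c→1  [1 out]
  5: ∅  [no exit]
witness 5: tau·c·tau·b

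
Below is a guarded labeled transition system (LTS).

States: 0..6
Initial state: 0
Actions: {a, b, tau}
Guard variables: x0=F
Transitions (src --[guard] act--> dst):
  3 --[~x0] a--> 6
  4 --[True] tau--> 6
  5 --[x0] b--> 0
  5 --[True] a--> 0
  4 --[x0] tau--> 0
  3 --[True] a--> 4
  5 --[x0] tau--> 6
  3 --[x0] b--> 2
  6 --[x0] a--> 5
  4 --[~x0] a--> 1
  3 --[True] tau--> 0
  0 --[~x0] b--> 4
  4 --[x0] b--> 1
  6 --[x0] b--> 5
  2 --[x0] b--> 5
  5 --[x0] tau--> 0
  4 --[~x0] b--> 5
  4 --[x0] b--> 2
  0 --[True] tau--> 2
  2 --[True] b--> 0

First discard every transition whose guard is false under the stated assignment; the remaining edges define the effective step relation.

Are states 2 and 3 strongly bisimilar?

Refine partition for ~:
  π0 = {{0,1,2,3,4,5,6}}
  π1 = {{0},{1,6},{2},{3},{4},{5}}
stable after 2 split(s): 6 block(s)
class of 2: {2}; class of 3: {3}

Answer: NOT BISIMILAR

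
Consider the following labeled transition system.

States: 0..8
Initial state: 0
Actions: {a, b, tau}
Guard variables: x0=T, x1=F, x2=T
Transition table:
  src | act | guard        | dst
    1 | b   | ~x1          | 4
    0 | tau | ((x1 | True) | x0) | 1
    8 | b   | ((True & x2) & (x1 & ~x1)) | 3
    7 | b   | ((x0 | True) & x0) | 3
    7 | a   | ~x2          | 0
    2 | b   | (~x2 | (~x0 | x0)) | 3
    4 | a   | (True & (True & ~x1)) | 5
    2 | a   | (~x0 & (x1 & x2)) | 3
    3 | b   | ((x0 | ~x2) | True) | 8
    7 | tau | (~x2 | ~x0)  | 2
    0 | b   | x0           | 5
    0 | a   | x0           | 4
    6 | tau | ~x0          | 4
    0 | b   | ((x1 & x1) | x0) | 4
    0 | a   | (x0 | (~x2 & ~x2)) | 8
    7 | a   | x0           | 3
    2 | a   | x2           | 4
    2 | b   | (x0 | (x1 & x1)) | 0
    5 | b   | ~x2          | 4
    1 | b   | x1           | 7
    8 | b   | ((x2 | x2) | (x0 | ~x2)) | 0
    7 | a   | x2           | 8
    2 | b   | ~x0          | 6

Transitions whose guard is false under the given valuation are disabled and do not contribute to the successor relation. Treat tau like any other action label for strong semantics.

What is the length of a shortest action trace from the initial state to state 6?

BFS to 6:
  L0 = {0}
  L1 = {1,4,5,8}
6 never appears.

Answer: UNREACHABLE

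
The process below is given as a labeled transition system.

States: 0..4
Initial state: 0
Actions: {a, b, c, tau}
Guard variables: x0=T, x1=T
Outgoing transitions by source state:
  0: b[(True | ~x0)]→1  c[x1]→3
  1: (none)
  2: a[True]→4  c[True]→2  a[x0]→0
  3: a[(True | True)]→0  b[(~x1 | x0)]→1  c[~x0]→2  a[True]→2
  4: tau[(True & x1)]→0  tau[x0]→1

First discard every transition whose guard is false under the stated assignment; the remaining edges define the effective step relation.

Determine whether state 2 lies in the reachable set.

10 transition(s) survive guard evaluation.
Layer 0: {0}
Layer 1: {1,3}  cumulative {0,1,3}
Layer 2: {2}  cumulative {0,1,2,3}
Layer 3: {4}  cumulative {0,1,2,3,4}
Reach set: {0,1,2,3,4}
trace reaching 2: c·a

Answer: REACHABLE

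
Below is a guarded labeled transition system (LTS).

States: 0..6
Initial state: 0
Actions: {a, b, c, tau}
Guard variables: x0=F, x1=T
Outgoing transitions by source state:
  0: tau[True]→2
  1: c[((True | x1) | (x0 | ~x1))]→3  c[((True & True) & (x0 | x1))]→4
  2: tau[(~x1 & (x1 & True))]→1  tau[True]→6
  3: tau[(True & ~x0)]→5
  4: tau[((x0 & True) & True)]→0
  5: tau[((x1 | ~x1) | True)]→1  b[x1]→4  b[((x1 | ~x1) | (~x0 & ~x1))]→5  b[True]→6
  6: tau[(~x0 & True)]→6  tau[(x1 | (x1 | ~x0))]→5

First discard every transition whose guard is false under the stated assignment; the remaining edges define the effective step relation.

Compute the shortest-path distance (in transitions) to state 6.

Answer: 2

Trace:
BFS to 6:
  L0 = {0}
  L1 = {2}
  L2 = {6}
first hit 6 at d=2 via tau·tau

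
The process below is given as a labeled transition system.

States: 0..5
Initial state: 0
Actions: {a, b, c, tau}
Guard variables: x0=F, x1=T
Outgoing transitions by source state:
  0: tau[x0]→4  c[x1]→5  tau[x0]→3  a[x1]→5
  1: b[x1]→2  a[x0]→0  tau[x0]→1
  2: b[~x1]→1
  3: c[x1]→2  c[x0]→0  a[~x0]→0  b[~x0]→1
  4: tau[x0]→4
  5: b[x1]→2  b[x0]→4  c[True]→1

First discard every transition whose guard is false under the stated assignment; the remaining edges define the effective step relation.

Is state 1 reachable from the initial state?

8 transition(s) survive guard evaluation.
depth 0: {0}
depth 1: {5}  total {0,5}
depth 2: {1,2}  total {0,1,2,5}
Reach set: {0,1,2,5}
Path to 1: c·c

Answer: REACHABLE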